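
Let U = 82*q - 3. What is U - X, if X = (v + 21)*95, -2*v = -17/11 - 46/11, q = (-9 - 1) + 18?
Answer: -35509/22 ≈ -1614.0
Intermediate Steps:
q = 8 (q = -10 + 18 = 8)
v = 63/22 (v = -(-17/11 - 46/11)/2 = -½*(-63/11) = 63/22 ≈ 2.8636)
X = 49875/22 (X = (63/22 + 21)*95 = (525/22)*95 = 49875/22 ≈ 2267.0)
U = 653 (U = 82*8 - 3 = 656 - 3 = 653)
U - X = 653 - 1*49875/22 = 653 - 49875/22 = -35509/22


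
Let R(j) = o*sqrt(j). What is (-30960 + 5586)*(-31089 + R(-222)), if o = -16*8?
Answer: 788852286 + 3247872*I*sqrt(222) ≈ 7.8885e+8 + 4.8392e+7*I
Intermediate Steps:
o = -128
R(j) = -128*sqrt(j)
(-30960 + 5586)*(-31089 + R(-222)) = (-30960 + 5586)*(-31089 - 128*I*sqrt(222)) = -25374*(-31089 - 128*I*sqrt(222)) = 788852286 + 3247872*I*sqrt(222)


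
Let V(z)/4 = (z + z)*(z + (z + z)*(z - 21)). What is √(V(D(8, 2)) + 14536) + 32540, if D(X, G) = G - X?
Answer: 32540 + 2*I*√182 ≈ 32540.0 + 26.981*I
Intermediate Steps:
V(z) = 8*z*(z + 2*z*(-21 + z)) (V(z) = 4*((z + z)*(z + (z + z)*(z - 21))) = 4*((2*z)*(z + (2*z)*(-21 + z))) = 4*((2*z)*(z + 2*z*(-21 + z))) = 4*(2*z*(z + 2*z*(-21 + z))) = 8*z*(z + 2*z*(-21 + z)))
√(V(D(8, 2)) + 14536) + 32540 = √((2 - 1*8)²*(-328 + 16*(2 - 1*8)) + 14536) + 32540 = √((2 - 8)²*(-328 + 16*(2 - 8)) + 14536) + 32540 = √((-6)²*(-328 + 16*(-6)) + 14536) + 32540 = √(36*(-328 - 96) + 14536) + 32540 = √(36*(-424) + 14536) + 32540 = √(-15264 + 14536) + 32540 = √(-728) + 32540 = 2*I*√182 + 32540 = 32540 + 2*I*√182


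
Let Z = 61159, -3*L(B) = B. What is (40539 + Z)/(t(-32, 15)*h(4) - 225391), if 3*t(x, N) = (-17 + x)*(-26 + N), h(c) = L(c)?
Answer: -915282/2030675 ≈ -0.45073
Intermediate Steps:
L(B) = -B/3
h(c) = -c/3
t(x, N) = (-26 + N)*(-17 + x)/3 (t(x, N) = ((-17 + x)*(-26 + N))/3 = ((-26 + N)*(-17 + x))/3 = (-26 + N)*(-17 + x)/3)
(40539 + Z)/(t(-32, 15)*h(4) - 225391) = (40539 + 61159)/((442/3 - 26/3*(-32) - 17/3*15 + (⅓)*15*(-32))*(-⅓*4) - 225391) = 101698/((442/3 + 832/3 - 85 - 160)*(-4/3) - 225391) = 101698/((539/3)*(-4/3) - 225391) = 101698/(-2156/9 - 225391) = 101698/(-2030675/9) = 101698*(-9/2030675) = -915282/2030675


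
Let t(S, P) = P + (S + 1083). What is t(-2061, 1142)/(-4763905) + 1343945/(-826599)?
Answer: -6402561867461/3937839109095 ≈ -1.6259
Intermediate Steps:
t(S, P) = 1083 + P + S (t(S, P) = P + (1083 + S) = 1083 + P + S)
t(-2061, 1142)/(-4763905) + 1343945/(-826599) = (1083 + 1142 - 2061)/(-4763905) + 1343945/(-826599) = 164*(-1/4763905) + 1343945*(-1/826599) = -164/4763905 - 1343945/826599 = -6402561867461/3937839109095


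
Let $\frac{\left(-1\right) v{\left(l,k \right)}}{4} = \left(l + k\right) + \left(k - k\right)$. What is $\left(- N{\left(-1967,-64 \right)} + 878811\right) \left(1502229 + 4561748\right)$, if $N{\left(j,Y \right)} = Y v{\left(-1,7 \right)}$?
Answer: $5319775422675$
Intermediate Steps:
$v{\left(l,k \right)} = - 4 k - 4 l$ ($v{\left(l,k \right)} = - 4 \left(\left(l + k\right) + \left(k - k\right)\right) = - 4 \left(\left(k + l\right) + 0\right) = - 4 \left(k + l\right) = - 4 k - 4 l$)
$N{\left(j,Y \right)} = - 24 Y$ ($N{\left(j,Y \right)} = Y \left(\left(-4\right) 7 - -4\right) = Y \left(-28 + 4\right) = Y \left(-24\right) = - 24 Y$)
$\left(- N{\left(-1967,-64 \right)} + 878811\right) \left(1502229 + 4561748\right) = \left(- \left(-24\right) \left(-64\right) + 878811\right) \left(1502229 + 4561748\right) = \left(\left(-1\right) 1536 + 878811\right) 6063977 = \left(-1536 + 878811\right) 6063977 = 877275 \cdot 6063977 = 5319775422675$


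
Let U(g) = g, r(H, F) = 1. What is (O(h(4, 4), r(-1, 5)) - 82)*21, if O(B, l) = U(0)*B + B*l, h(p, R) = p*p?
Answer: -1386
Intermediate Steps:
h(p, R) = p²
O(B, l) = B*l (O(B, l) = 0*B + B*l = 0 + B*l = B*l)
(O(h(4, 4), r(-1, 5)) - 82)*21 = (4²*1 - 82)*21 = (16*1 - 82)*21 = (16 - 82)*21 = -66*21 = -1386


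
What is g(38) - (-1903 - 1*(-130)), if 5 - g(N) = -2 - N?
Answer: 1818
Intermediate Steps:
g(N) = 7 + N (g(N) = 5 - (-2 - N) = 5 + (2 + N) = 7 + N)
g(38) - (-1903 - 1*(-130)) = (7 + 38) - (-1903 - 1*(-130)) = 45 - (-1903 + 130) = 45 - 1*(-1773) = 45 + 1773 = 1818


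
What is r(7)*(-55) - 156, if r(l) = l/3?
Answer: -853/3 ≈ -284.33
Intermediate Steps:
r(l) = l/3 (r(l) = l*(1/3) = l/3)
r(7)*(-55) - 156 = ((1/3)*7)*(-55) - 156 = (7/3)*(-55) - 156 = -385/3 - 156 = -853/3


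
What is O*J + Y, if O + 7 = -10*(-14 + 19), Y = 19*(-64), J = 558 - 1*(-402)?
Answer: -55936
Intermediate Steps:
J = 960 (J = 558 + 402 = 960)
Y = -1216
O = -57 (O = -7 - 10*(-14 + 19) = -7 - 10*5 = -7 - 50 = -57)
O*J + Y = -57*960 - 1216 = -54720 - 1216 = -55936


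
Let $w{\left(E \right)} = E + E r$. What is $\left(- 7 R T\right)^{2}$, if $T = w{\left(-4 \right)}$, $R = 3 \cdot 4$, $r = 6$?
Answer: $5531904$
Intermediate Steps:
$w{\left(E \right)} = 7 E$ ($w{\left(E \right)} = E + E 6 = E + 6 E = 7 E$)
$R = 12$
$T = -28$ ($T = 7 \left(-4\right) = -28$)
$\left(- 7 R T\right)^{2} = \left(\left(-7\right) 12 \left(-28\right)\right)^{2} = \left(\left(-84\right) \left(-28\right)\right)^{2} = 2352^{2} = 5531904$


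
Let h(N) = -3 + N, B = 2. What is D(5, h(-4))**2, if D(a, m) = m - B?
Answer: 81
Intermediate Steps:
D(a, m) = -2 + m (D(a, m) = m - 1*2 = m - 2 = -2 + m)
D(5, h(-4))**2 = (-2 + (-3 - 4))**2 = (-2 - 7)**2 = (-9)**2 = 81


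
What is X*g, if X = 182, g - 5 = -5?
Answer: 0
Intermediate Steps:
g = 0 (g = 5 - 5 = 0)
X*g = 182*0 = 0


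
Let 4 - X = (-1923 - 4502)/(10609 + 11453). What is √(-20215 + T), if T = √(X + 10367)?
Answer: √(-9839284226460 + 22062*√5048037702474)/22062 ≈ 141.82*I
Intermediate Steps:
X = 94673/22062 (X = 4 - (-1923 - 4502)/(10609 + 11453) = 4 - (-6425)/22062 = 4 - 1*(-6425/22062) = 4 + 6425/22062 = 94673/22062 ≈ 4.2912)
T = √5048037702474/22062 (T = √(94673/22062 + 10367) = √(228811427/22062) = √5048037702474/22062 ≈ 101.84)
√(-20215 + T) = √(-20215 + √5048037702474/22062)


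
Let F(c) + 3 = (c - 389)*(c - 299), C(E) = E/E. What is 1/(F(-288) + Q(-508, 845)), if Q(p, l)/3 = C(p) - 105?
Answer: 1/397084 ≈ 2.5184e-6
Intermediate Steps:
C(E) = 1
Q(p, l) = -312 (Q(p, l) = 3*(1 - 105) = 3*(-104) = -312)
F(c) = -3 + (-389 + c)*(-299 + c) (F(c) = -3 + (c - 389)*(c - 299) = -3 + (-389 + c)*(-299 + c))
1/(F(-288) + Q(-508, 845)) = 1/((116308 + (-288)² - 688*(-288)) - 312) = 1/((116308 + 82944 + 198144) - 312) = 1/(397396 - 312) = 1/397084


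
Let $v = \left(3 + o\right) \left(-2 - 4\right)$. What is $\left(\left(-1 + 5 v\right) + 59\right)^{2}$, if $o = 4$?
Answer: $23104$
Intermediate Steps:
$v = -42$ ($v = \left(3 + 4\right) \left(-2 - 4\right) = 7 \left(-6\right) = -42$)
$\left(\left(-1 + 5 v\right) + 59\right)^{2} = \left(\left(-1 + 5 \left(-42\right)\right) + 59\right)^{2} = \left(\left(-1 - 210\right) + 59\right)^{2} = \left(-211 + 59\right)^{2} = \left(-152\right)^{2} = 23104$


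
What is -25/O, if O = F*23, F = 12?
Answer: -25/276 ≈ -0.090580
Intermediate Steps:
O = 276 (O = 12*23 = 276)
-25/O = -25/276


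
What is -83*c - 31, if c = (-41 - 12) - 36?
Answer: 7356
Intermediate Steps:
c = -89 (c = -53 - 36 = -89)
-83*c - 31 = -83*(-89) - 31 = 7387 - 31 = 7356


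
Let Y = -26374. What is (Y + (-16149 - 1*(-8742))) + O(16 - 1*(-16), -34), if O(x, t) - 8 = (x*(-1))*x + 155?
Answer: -34642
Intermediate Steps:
O(x, t) = 163 - x² (O(x, t) = 8 + ((x*(-1))*x + 155) = 8 + ((-x)*x + 155) = 8 + (-x² + 155) = 8 + (155 - x²) = 163 - x²)
(Y + (-16149 - 1*(-8742))) + O(16 - 1*(-16), -34) = (-26374 + (-16149 - 1*(-8742))) + (163 - (16 - 1*(-16))²) = (-26374 + (-16149 + 8742)) + (163 - (16 + 16)²) = (-26374 - 7407) + (163 - 1*32²) = -33781 + (163 - 1*1024) = -33781 + (163 - 1024) = -33781 - 861 = -34642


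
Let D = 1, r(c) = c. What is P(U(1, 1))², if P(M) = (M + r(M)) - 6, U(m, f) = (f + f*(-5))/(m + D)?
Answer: 100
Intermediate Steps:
U(m, f) = -4*f/(1 + m) (U(m, f) = (f + f*(-5))/(m + 1) = (f - 5*f)/(1 + m) = (-4*f)/(1 + m) = -4*f/(1 + m))
P(M) = -6 + 2*M (P(M) = (M + M) - 6 = 2*M - 6 = -6 + 2*M)
P(U(1, 1))² = (-6 + 2*(-4*1/(1 + 1)))² = (-6 + 2*(-4*1/2))² = (-6 + 2*(-4*1*½))² = (-6 + 2*(-2))² = (-6 - 4)² = (-10)² = 100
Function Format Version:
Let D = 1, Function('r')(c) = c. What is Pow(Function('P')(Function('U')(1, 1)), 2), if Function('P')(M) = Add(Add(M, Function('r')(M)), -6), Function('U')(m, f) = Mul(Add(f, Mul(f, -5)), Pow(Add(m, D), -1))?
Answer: 100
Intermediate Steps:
Function('U')(m, f) = Mul(-4, f, Pow(Add(1, m), -1)) (Function('U')(m, f) = Mul(Add(f, Mul(f, -5)), Pow(Add(m, 1), -1)) = Mul(Add(f, Mul(-5, f)), Pow(Add(1, m), -1)) = Mul(Mul(-4, f), Pow(Add(1, m), -1)) = Mul(-4, f, Pow(Add(1, m), -1)))
Function('P')(M) = Add(-6, Mul(2, M)) (Function('P')(M) = Add(Add(M, M), -6) = Add(Mul(2, M), -6) = Add(-6, Mul(2, M)))
Pow(Function('P')(Function('U')(1, 1)), 2) = Pow(Add(-6, Mul(2, Mul(-4, 1, Pow(Add(1, 1), -1)))), 2) = Pow(Add(-6, Mul(2, Mul(-4, 1, Pow(2, -1)))), 2) = Pow(Add(-6, Mul(2, Mul(-4, 1, Rational(1, 2)))), 2) = Pow(Add(-6, Mul(2, -2)), 2) = Pow(Add(-6, -4), 2) = Pow(-10, 2) = 100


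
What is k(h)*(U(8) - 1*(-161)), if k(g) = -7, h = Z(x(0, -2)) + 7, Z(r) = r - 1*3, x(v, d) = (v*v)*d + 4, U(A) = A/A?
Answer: -1134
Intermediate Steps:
U(A) = 1
x(v, d) = 4 + d*v² (x(v, d) = v²*d + 4 = d*v² + 4 = 4 + d*v²)
Z(r) = -3 + r (Z(r) = r - 3 = -3 + r)
h = 8 (h = (-3 + (4 - 2*0²)) + 7 = (-3 + (4 - 2*0)) + 7 = (-3 + (4 + 0)) + 7 = (-3 + 4) + 7 = 1 + 7 = 8)
k(h)*(U(8) - 1*(-161)) = -7*(1 - 1*(-161)) = -7*(1 + 161) = -7*162 = -1134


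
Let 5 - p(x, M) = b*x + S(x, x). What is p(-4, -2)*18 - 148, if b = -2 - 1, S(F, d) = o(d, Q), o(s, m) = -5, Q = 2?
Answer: -184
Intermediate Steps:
S(F, d) = -5
b = -3
p(x, M) = 10 + 3*x (p(x, M) = 5 - (-3*x - 5) = 5 - (-5 - 3*x) = 5 + (5 + 3*x) = 10 + 3*x)
p(-4, -2)*18 - 148 = (10 + 3*(-4))*18 - 148 = (10 - 12)*18 - 148 = -2*18 - 148 = -36 - 148 = -184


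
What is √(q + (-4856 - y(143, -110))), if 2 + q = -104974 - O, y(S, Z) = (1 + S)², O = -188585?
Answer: √58017 ≈ 240.87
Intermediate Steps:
q = 83609 (q = -2 + (-104974 - 1*(-188585)) = -2 + (-104974 + 188585) = -2 + 83611 = 83609)
√(q + (-4856 - y(143, -110))) = √(83609 + (-4856 - (1 + 143)²)) = √(83609 + (-4856 - 1*144²)) = √(83609 + (-4856 - 1*20736)) = √(83609 + (-4856 - 20736)) = √(83609 - 25592) = √58017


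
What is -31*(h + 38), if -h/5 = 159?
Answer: 23467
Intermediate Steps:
h = -795 (h = -5*159 = -795)
-31*(h + 38) = -31*(-795 + 38) = -31*(-757) = 23467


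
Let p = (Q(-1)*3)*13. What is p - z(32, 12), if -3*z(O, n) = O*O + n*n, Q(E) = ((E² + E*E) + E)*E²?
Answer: 1285/3 ≈ 428.33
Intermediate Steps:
Q(E) = E²*(E + 2*E²) (Q(E) = ((E² + E²) + E)*E² = (2*E² + E)*E² = (E + 2*E²)*E² = E²*(E + 2*E²))
z(O, n) = -O²/3 - n²/3 (z(O, n) = -(O*O + n*n)/3 = -(O² + n²)/3 = -O²/3 - n²/3)
p = 39 (p = (((-1)³*(1 + 2*(-1)))*3)*13 = (-(1 - 2)*3)*13 = (-1*(-1)*3)*13 = (1*3)*13 = 3*13 = 39)
p - z(32, 12) = 39 - (-⅓*32² - ⅓*12²) = 39 - (-⅓*1024 - ⅓*144) = 39 - (-1024/3 - 48) = 39 - 1*(-1168/3) = 39 + 1168/3 = 1285/3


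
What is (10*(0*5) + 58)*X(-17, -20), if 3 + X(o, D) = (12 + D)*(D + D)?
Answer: 18386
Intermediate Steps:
X(o, D) = -3 + 2*D*(12 + D) (X(o, D) = -3 + (12 + D)*(D + D) = -3 + (12 + D)*(2*D) = -3 + 2*D*(12 + D))
(10*(0*5) + 58)*X(-17, -20) = (10*(0*5) + 58)*(-3 + 2*(-20)² + 24*(-20)) = (10*0 + 58)*(-3 + 2*400 - 480) = (0 + 58)*(-3 + 800 - 480) = 58*317 = 18386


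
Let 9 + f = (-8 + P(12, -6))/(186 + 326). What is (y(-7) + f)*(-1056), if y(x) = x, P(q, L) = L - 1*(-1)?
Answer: 270765/16 ≈ 16923.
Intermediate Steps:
P(q, L) = 1 + L (P(q, L) = L + 1 = 1 + L)
f = -4621/512 (f = -9 + (-8 + (1 - 6))/(186 + 326) = -9 + (-8 - 5)/512 = -9 - 13*1/512 = -9 - 13/512 = -4621/512 ≈ -9.0254)
(y(-7) + f)*(-1056) = (-7 - 4621/512)*(-1056) = -8205/512*(-1056) = 270765/16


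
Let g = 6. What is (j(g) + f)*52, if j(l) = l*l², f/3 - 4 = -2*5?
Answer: 10296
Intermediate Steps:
f = -18 (f = 12 + 3*(-2*5) = 12 + 3*(-10) = 12 - 30 = -18)
j(l) = l³
(j(g) + f)*52 = (6³ - 18)*52 = (216 - 18)*52 = 198*52 = 10296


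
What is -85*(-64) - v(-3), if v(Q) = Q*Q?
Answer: 5431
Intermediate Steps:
v(Q) = Q²
-85*(-64) - v(-3) = -85*(-64) - 1*(-3)² = 5440 - 1*9 = 5440 - 9 = 5431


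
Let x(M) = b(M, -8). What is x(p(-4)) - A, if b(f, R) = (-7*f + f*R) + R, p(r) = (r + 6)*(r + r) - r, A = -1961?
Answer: 2133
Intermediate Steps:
p(r) = -r + 2*r*(6 + r) (p(r) = (6 + r)*(2*r) - r = 2*r*(6 + r) - r = -r + 2*r*(6 + r))
b(f, R) = R - 7*f + R*f (b(f, R) = (-7*f + R*f) + R = R - 7*f + R*f)
x(M) = -8 - 15*M (x(M) = -8 - 7*M - 8*M = -8 - 15*M)
x(p(-4)) - A = (-8 - (-60)*(11 + 2*(-4))) - 1*(-1961) = (-8 - (-60)*(11 - 8)) + 1961 = (-8 - (-60)*3) + 1961 = (-8 - 15*(-12)) + 1961 = (-8 + 180) + 1961 = 172 + 1961 = 2133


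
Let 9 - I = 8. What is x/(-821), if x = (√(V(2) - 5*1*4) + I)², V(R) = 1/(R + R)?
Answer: 75/3284 - I*√79/821 ≈ 0.022838 - 0.010826*I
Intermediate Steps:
V(R) = 1/(2*R)
I = 1 (I = 9 - 1*8 = 9 - 8 = 1)
x = (1 + I*√79/2)² (x = (√((½)/2 - 5*1*4) + 1)² = (√((½)*(½) - 5*4) + 1)² = (√(¼ - 20) + 1)² = (√(-79/4) + 1)² = (I*√79/2 + 1)² = (1 + I*√79/2)² ≈ -18.75 + 8.8882*I)
x/(-821) = (-75/4 + I*√79)/(-821) = (-75/4 + I*√79)*(-1/821) = 75/3284 - I*√79/821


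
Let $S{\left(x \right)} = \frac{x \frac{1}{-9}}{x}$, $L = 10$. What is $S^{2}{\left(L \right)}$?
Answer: $\frac{1}{81} \approx 0.012346$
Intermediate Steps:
$S{\left(x \right)} = - \frac{1}{9}$ ($S{\left(x \right)} = \frac{x \left(- \frac{1}{9}\right)}{x} = \frac{\left(- \frac{1}{9}\right) x}{x} = - \frac{1}{9}$)
$S^{2}{\left(L \right)} = \left(- \frac{1}{9}\right)^{2} = \frac{1}{81}$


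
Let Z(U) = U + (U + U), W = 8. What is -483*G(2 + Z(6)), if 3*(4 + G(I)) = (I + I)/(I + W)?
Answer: 1702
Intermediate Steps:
Z(U) = 3*U (Z(U) = U + 2*U = 3*U)
G(I) = -4 + 2*I/(3*(8 + I)) (G(I) = -4 + ((I + I)/(I + 8))/3 = -4 + ((2*I)/(8 + I))/3 = -4 + (2*I/(8 + I))/3 = -4 + 2*I/(3*(8 + I)))
-483*G(2 + Z(6)) = -322*(-48 - 5*(2 + 3*6))/(8 + (2 + 3*6)) = -322*(-48 - 5*(2 + 18))/(8 + (2 + 18)) = -322*(-48 - 5*20)/(8 + 20) = -322*(-48 - 100)/28 = -322*(-148)/28 = -483*(-74/21) = 1702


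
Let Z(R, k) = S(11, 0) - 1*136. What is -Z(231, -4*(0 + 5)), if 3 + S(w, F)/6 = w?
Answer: 88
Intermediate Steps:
S(w, F) = -18 + 6*w
Z(R, k) = -88 (Z(R, k) = (-18 + 6*11) - 1*136 = (-18 + 66) - 136 = 48 - 136 = -88)
-Z(231, -4*(0 + 5)) = -1*(-88) = 88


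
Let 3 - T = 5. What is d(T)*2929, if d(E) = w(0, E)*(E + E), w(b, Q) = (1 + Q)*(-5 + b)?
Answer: -58580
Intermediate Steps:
T = -2 (T = 3 - 1*5 = 3 - 5 = -2)
d(E) = 2*E*(-5 - 5*E) (d(E) = (-5 + 0 - 5*E + E*0)*(E + E) = (-5 + 0 - 5*E + 0)*(2*E) = (-5 - 5*E)*(2*E) = 2*E*(-5 - 5*E))
d(T)*2929 = (10*(-2)*(-1 - 1*(-2)))*2929 = (10*(-2)*(-1 + 2))*2929 = (10*(-2)*1)*2929 = -20*2929 = -58580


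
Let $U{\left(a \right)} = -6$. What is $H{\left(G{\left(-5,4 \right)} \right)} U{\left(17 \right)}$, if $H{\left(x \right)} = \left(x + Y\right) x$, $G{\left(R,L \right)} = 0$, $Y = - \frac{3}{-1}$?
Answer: $0$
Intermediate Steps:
$Y = 3$ ($Y = \left(-3\right) \left(-1\right) = 3$)
$H{\left(x \right)} = x \left(3 + x\right)$ ($H{\left(x \right)} = \left(x + 3\right) x = \left(3 + x\right) x = x \left(3 + x\right)$)
$H{\left(G{\left(-5,4 \right)} \right)} U{\left(17 \right)} = 0 \left(3 + 0\right) \left(-6\right) = 0 \cdot 3 \left(-6\right) = 0 \left(-6\right) = 0$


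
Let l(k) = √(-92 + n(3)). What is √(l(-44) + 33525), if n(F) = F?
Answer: √(33525 + I*√89) ≈ 183.1 + 0.026*I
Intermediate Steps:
l(k) = I*√89 (l(k) = √(-92 + 3) = √(-89) = I*√89)
√(l(-44) + 33525) = √(I*√89 + 33525) = √(33525 + I*√89)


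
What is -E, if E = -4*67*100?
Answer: 26800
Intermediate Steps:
E = -26800 (E = -268*100 = -26800)
-E = -1*(-26800) = 26800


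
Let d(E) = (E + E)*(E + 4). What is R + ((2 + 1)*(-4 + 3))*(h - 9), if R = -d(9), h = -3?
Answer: -198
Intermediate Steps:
d(E) = 2*E*(4 + E) (d(E) = (2*E)*(4 + E) = 2*E*(4 + E))
R = -234 (R = -2*9*(4 + 9) = -2*9*13 = -1*234 = -234)
R + ((2 + 1)*(-4 + 3))*(h - 9) = -234 + ((2 + 1)*(-4 + 3))*(-3 - 9) = -234 + (3*(-1))*(-12) = -234 - 3*(-12) = -234 + 36 = -198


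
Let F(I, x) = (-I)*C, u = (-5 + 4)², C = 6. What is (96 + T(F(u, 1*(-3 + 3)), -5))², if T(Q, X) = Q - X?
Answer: 9025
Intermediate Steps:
u = 1 (u = (-1)² = 1)
F(I, x) = -6*I (F(I, x) = -I*6 = -6*I)
(96 + T(F(u, 1*(-3 + 3)), -5))² = (96 + (-6*1 - 1*(-5)))² = (96 + (-6 + 5))² = (96 - 1)² = 95² = 9025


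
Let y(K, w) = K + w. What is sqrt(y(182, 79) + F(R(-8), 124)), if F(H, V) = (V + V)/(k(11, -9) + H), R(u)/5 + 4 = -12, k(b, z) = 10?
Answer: sqrt(315385)/35 ≈ 16.045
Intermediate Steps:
R(u) = -80 (R(u) = -20 + 5*(-12) = -20 - 60 = -80)
F(H, V) = 2*V/(10 + H) (F(H, V) = (V + V)/(10 + H) = (2*V)/(10 + H) = 2*V/(10 + H))
sqrt(y(182, 79) + F(R(-8), 124)) = sqrt((182 + 79) + 2*124/(10 - 80)) = sqrt(261 + 2*124/(-70)) = sqrt(261 + 2*124*(-1/70)) = sqrt(261 - 124/35) = sqrt(9011/35) = sqrt(315385)/35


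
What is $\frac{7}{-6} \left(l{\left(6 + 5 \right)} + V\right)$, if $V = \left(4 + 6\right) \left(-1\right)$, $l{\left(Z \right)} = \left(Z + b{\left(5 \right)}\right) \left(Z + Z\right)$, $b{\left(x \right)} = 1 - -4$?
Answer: $-399$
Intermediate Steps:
$b{\left(x \right)} = 5$ ($b{\left(x \right)} = 1 + 4 = 5$)
$l{\left(Z \right)} = 2 Z \left(5 + Z\right)$ ($l{\left(Z \right)} = \left(Z + 5\right) \left(Z + Z\right) = \left(5 + Z\right) 2 Z = 2 Z \left(5 + Z\right)$)
$V = -10$ ($V = 10 \left(-1\right) = -10$)
$\frac{7}{-6} \left(l{\left(6 + 5 \right)} + V\right) = \frac{7}{-6} \left(2 \left(6 + 5\right) \left(5 + \left(6 + 5\right)\right) - 10\right) = 7 \left(- \frac{1}{6}\right) \left(2 \cdot 11 \left(5 + 11\right) - 10\right) = - \frac{7 \left(2 \cdot 11 \cdot 16 - 10\right)}{6} = - \frac{7 \left(352 - 10\right)}{6} = \left(- \frac{7}{6}\right) 342 = -399$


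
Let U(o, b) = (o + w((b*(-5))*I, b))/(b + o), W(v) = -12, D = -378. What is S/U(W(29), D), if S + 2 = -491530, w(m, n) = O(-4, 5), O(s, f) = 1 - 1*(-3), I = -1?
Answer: -23962185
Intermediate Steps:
O(s, f) = 4 (O(s, f) = 1 + 3 = 4)
w(m, n) = 4
S = -491532 (S = -2 - 491530 = -491532)
U(o, b) = (4 + o)/(b + o) (U(o, b) = (o + 4)/(b + o) = (4 + o)/(b + o))
S/U(W(29), D) = -491532*(-378 - 12)/(4 - 12) = -491532/(-8/(-390)) = -491532/((-1/390*(-8))) = -491532/4/195 = -491532*195/4 = -23962185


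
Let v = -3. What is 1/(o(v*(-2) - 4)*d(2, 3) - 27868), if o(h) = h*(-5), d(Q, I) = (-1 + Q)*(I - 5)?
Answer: -1/27848 ≈ -3.5909e-5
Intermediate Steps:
d(Q, I) = (-1 + Q)*(-5 + I)
o(h) = -5*h
1/(o(v*(-2) - 4)*d(2, 3) - 27868) = 1/((-5*(-3*(-2) - 4))*(5 - 1*3 - 5*2 + 3*2) - 27868) = 1/((-5*(6 - 4))*(5 - 3 - 10 + 6) - 27868) = 1/(-5*2*(-2) - 27868) = 1/(-10*(-2) - 27868) = 1/(20 - 27868) = 1/(-27848) = -1/27848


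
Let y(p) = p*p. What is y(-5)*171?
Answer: 4275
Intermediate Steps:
y(p) = p²
y(-5)*171 = (-5)²*171 = 25*171 = 4275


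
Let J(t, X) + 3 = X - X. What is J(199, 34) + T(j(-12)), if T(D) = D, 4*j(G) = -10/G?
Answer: -67/24 ≈ -2.7917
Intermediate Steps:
j(G) = -5/(2*G) (j(G) = (-10/G)/4 = -5/(2*G))
J(t, X) = -3 (J(t, X) = -3 + (X - X) = -3 + 0 = -3)
J(199, 34) + T(j(-12)) = -3 - 5/2/(-12) = -3 - 5/2*(-1/12) = -3 + 5/24 = -67/24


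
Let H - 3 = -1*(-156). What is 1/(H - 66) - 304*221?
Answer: -6248111/93 ≈ -67184.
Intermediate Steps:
H = 159 (H = 3 - 1*(-156) = 3 + 156 = 159)
1/(H - 66) - 304*221 = 1/(159 - 66) - 304*221 = 1/93 - 67184 = -6248111/93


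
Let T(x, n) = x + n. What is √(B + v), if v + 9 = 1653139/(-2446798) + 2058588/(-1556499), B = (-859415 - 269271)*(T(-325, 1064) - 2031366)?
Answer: √75380433523013298754016556304241802/181354220962 ≈ 1.5139e+6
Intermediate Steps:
T(x, n) = n + x
B = 2291940266122 (B = (-859415 - 269271)*((1064 - 325) - 2031366) = -1128686*(739 - 2031366) = -1128686*(-2030627) = 2291940266122)
v = -1994571712543/181354220962 (v = -9 + (1653139/(-2446798) + 2058588/(-1556499)) = -9 + (1653139*(-1/2446798) + 2058588*(-1/1556499)) = -9 + (-1653139/2446798 - 98028/74119) = -9 - 362383723885/181354220962 = -1994571712543/181354220962 ≈ -10.998)
√(B + v) = √(2291940266122 - 1994571712543/181354220962) = √(415653041451999699136821/181354220962) = √75380433523013298754016556304241802/181354220962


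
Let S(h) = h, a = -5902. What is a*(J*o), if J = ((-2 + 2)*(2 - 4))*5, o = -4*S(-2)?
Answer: 0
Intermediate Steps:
o = 8 (o = -4*(-2) = 8)
J = 0 (J = (0*(-2))*5 = 0*5 = 0)
a*(J*o) = -0*8 = -5902*0 = 0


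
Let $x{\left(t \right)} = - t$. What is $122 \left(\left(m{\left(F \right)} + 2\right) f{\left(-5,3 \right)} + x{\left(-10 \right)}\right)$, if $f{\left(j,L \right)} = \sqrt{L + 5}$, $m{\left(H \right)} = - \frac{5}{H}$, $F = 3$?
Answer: $1220 + \frac{244 \sqrt{2}}{3} \approx 1335.0$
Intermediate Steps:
$f{\left(j,L \right)} = \sqrt{5 + L}$
$122 \left(\left(m{\left(F \right)} + 2\right) f{\left(-5,3 \right)} + x{\left(-10 \right)}\right) = 122 \left(\left(- \frac{5}{3} + 2\right) \sqrt{5 + 3} - -10\right) = 122 \left(\left(\left(-5\right) \frac{1}{3} + 2\right) \sqrt{8} + 10\right) = 122 \left(\left(- \frac{5}{3} + 2\right) 2 \sqrt{2} + 10\right) = 122 \left(\frac{2 \sqrt{2}}{3} + 10\right) = 122 \left(10 + \frac{2 \sqrt{2}}{3}\right) = 1220 + \frac{244 \sqrt{2}}{3}$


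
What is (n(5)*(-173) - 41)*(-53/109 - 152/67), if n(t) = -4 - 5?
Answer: -30500404/7303 ≈ -4176.4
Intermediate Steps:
n(t) = -9
(n(5)*(-173) - 41)*(-53/109 - 152/67) = (-9*(-173) - 41)*(-53/109 - 152/67) = (1557 - 41)*(-53*1/109 - 152*1/67) = 1516*(-53/109 - 152/67) = 1516*(-20119/7303) = -30500404/7303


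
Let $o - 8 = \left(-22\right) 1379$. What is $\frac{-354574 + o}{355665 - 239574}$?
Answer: $- \frac{384904}{116091} \approx -3.3155$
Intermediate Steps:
$o = -30330$ ($o = 8 - 30338 = -30330$)
$\frac{-354574 + o}{355665 - 239574} = \frac{-354574 - 30330}{355665 - 239574} = - \frac{384904}{116091}$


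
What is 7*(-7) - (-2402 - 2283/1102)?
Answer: 2595289/1102 ≈ 2355.1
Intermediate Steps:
7*(-7) - (-2402 - 2283/1102) = -49 - (-2402 - 2283/1102) = -49 - 1*(-2649287/1102) = -49 + 2649287/1102 = 2595289/1102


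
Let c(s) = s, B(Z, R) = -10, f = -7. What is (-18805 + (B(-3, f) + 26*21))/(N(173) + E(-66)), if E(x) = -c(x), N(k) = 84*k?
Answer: -18269/14598 ≈ -1.2515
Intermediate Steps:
E(x) = -x
(-18805 + (B(-3, f) + 26*21))/(N(173) + E(-66)) = (-18805 + (-10 + 26*21))/(84*173 - 1*(-66)) = (-18805 + (-10 + 546))/(14532 + 66) = (-18805 + 536)/14598 = -18269*1/14598 = -18269/14598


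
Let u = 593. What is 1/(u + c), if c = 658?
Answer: 1/1251 ≈ 0.00079936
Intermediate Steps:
1/(u + c) = 1/(593 + 658) = 1/1251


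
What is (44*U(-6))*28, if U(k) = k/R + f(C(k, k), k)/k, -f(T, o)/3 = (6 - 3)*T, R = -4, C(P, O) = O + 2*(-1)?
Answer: -12936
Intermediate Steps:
C(P, O) = -2 + O (C(P, O) = O - 2 = -2 + O)
f(T, o) = -9*T (f(T, o) = -3*(6 - 3)*T = -9*T)
U(k) = -k/4 + (18 - 9*k)/k (U(k) = k/(-4) + (-9*(-2 + k))/k = k*(-1/4) + (18 - 9*k)/k = -k/4 + (18 - 9*k)/k)
(44*U(-6))*28 = (44*(-9 + 18/(-6) - 1/4*(-6)))*28 = (44*(-9 + 18*(-1/6) + 3/2))*28 = (44*(-9 - 3 + 3/2))*28 = (44*(-21/2))*28 = -462*28 = -12936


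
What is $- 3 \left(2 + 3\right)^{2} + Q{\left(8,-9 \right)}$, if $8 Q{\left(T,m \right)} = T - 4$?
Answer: $- \frac{149}{2} \approx -74.5$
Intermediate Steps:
$Q{\left(T,m \right)} = - \frac{1}{2} + \frac{T}{8}$ ($Q{\left(T,m \right)} = \frac{T - 4}{8} = \frac{-4 + T}{8} = - \frac{1}{2} + \frac{T}{8}$)
$- 3 \left(2 + 3\right)^{2} + Q{\left(8,-9 \right)} = - 3 \left(2 + 3\right)^{2} + \left(- \frac{1}{2} + \frac{1}{8} \cdot 8\right) = - 3 \cdot 5^{2} + \left(- \frac{1}{2} + 1\right) = \left(-3\right) 25 + \frac{1}{2} = -75 + \frac{1}{2} = - \frac{149}{2}$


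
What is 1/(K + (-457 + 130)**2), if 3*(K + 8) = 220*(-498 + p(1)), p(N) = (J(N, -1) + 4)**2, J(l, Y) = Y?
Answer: 1/71061 ≈ 1.4072e-5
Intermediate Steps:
p(N) = 9 (p(N) = (-1 + 4)**2 = 3**2 = 9)
K = -35868 (K = -8 + (220*(-498 + 9))/3 = -8 + (220*(-489))/3 = -8 + (1/3)*(-107580) = -8 - 35860 = -35868)
1/(K + (-457 + 130)**2) = 1/(-35868 + (-457 + 130)**2) = 1/(-35868 + (-327)**2) = 1/(-35868 + 106929) = 1/71061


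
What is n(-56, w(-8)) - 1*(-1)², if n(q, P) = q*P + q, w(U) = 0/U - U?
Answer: -505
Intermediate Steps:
w(U) = -U (w(U) = 0 - U = -U)
n(q, P) = q + P*q (n(q, P) = P*q + q = q + P*q)
n(-56, w(-8)) - 1*(-1)² = -56*(1 - 1*(-8)) - 1*(-1)² = -56*(1 + 8) - 1*1 = -56*9 - 1 = -504 - 1 = -505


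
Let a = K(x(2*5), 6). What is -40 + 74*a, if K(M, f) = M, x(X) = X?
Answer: 700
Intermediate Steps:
a = 10 (a = 2*5 = 10)
-40 + 74*a = -40 + 74*10 = -40 + 740 = 700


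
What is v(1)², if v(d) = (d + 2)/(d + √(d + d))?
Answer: 9/(1 + √2)² ≈ 1.5442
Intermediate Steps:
v(d) = (2 + d)/(d + √2*√d) (v(d) = (2 + d)/(d + √(2*d)) = (2 + d)/(d + √2*√d))
v(1)² = ((2 + 1)/(1 + √2*√1))² = (3/(1 + √2*1))² = (3/(1 + √2))² = 9/(1 + √2)²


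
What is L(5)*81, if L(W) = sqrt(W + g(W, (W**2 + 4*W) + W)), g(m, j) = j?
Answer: 81*sqrt(55) ≈ 600.71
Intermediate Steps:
L(W) = sqrt(W**2 + 6*W) (L(W) = sqrt(W + ((W**2 + 4*W) + W)) = sqrt(W + (W**2 + 5*W)) = sqrt(W**2 + 6*W))
L(5)*81 = sqrt(5*(6 + 5))*81 = sqrt(5*11)*81 = sqrt(55)*81 = 81*sqrt(55)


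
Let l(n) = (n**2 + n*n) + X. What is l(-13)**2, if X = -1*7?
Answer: 109561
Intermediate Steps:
X = -7
l(n) = -7 + 2*n**2 (l(n) = (n**2 + n*n) - 7 = (n**2 + n**2) - 7 = 2*n**2 - 7 = -7 + 2*n**2)
l(-13)**2 = (-7 + 2*(-13)**2)**2 = (-7 + 2*169)**2 = (-7 + 338)**2 = 331**2 = 109561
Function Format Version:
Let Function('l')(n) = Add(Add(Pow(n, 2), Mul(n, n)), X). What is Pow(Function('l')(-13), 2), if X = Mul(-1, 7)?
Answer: 109561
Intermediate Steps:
X = -7
Function('l')(n) = Add(-7, Mul(2, Pow(n, 2))) (Function('l')(n) = Add(Add(Pow(n, 2), Mul(n, n)), -7) = Add(Add(Pow(n, 2), Pow(n, 2)), -7) = Add(Mul(2, Pow(n, 2)), -7) = Add(-7, Mul(2, Pow(n, 2))))
Pow(Function('l')(-13), 2) = Pow(Add(-7, Mul(2, Pow(-13, 2))), 2) = Pow(Add(-7, Mul(2, 169)), 2) = Pow(Add(-7, 338), 2) = Pow(331, 2) = 109561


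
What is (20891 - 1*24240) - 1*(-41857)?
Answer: 38508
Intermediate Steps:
(20891 - 1*24240) - 1*(-41857) = (20891 - 24240) + 41857 = -3349 + 41857 = 38508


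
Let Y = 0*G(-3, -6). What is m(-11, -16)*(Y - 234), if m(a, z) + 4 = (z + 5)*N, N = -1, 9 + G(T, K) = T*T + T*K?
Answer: -1638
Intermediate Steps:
G(T, K) = -9 + T² + K*T (G(T, K) = -9 + (T*T + T*K) = -9 + (T² + K*T) = -9 + T² + K*T)
m(a, z) = -9 - z (m(a, z) = -4 + (z + 5)*(-1) = -4 + (5 + z)*(-1) = -4 + (-5 - z) = -9 - z)
Y = 0 (Y = 0*(-9 + (-3)² - 6*(-3)) = 0*(-9 + 9 + 18) = 0*18 = 0)
m(-11, -16)*(Y - 234) = (-9 - 1*(-16))*(0 - 234) = (-9 + 16)*(-234) = 7*(-234) = -1638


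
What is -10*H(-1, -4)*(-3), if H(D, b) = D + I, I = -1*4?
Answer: -150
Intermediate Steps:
I = -4
H(D, b) = -4 + D (H(D, b) = D - 4 = -4 + D)
-10*H(-1, -4)*(-3) = -10*(-4 - 1)*(-3) = -10*(-5)*(-3) = 50*(-3) = -150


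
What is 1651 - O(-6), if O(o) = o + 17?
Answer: 1640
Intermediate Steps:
O(o) = 17 + o
1651 - O(-6) = 1651 - (17 - 6) = 1651 - 1*11 = 1651 - 11 = 1640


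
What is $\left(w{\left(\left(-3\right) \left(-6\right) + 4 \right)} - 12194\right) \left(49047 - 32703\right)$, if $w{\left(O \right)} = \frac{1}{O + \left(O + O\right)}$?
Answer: $- \frac{2192283372}{11} \approx -1.993 \cdot 10^{8}$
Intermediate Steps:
$w{\left(O \right)} = \frac{1}{3 O}$ ($w{\left(O \right)} = \frac{1}{O + 2 O} = \frac{1}{3 O}$)
$\left(w{\left(\left(-3\right) \left(-6\right) + 4 \right)} - 12194\right) \left(49047 - 32703\right) = \left(\frac{1}{3 \left(\left(-3\right) \left(-6\right) + 4\right)} - 12194\right) \left(49047 - 32703\right) = \left(\frac{1}{3 \left(18 + 4\right)} - 12194\right) 16344 = \left(\frac{1}{3 \cdot 22} - 12194\right) 16344 = \left(\frac{1}{3} \cdot \frac{1}{22} - 12194\right) 16344 = \left(\frac{1}{66} - 12194\right) 16344 = \left(- \frac{804803}{66}\right) 16344 = - \frac{2192283372}{11}$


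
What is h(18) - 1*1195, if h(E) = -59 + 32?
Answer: -1222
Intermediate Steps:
h(E) = -27
h(18) - 1*1195 = -27 - 1*1195 = -27 - 1195 = -1222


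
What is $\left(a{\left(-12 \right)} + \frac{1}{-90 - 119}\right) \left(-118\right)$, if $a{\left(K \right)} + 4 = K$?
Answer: $\frac{394710}{209} \approx 1888.6$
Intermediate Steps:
$a{\left(K \right)} = -4 + K$
$\left(a{\left(-12 \right)} + \frac{1}{-90 - 119}\right) \left(-118\right) = \left(\left(-4 - 12\right) + \frac{1}{-90 - 119}\right) \left(-118\right) = \left(-16 + \frac{1}{-209}\right) \left(-118\right) = \left(-16 - \frac{1}{209}\right) \left(-118\right) = \left(- \frac{3345}{209}\right) \left(-118\right) = \frac{394710}{209}$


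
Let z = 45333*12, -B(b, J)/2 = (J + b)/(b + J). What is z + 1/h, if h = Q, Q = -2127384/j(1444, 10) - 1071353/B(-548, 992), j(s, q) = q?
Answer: 1756770346486/3229381 ≈ 5.4400e+5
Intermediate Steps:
B(b, J) = -2 (B(b, J) = -2*(J + b)/(b + J) = -2*(J + b)/(J + b) = -2*1 = -2)
z = 543996
Q = 3229381/10 (Q = -2127384/10 - 1071353/(-2) = -2127384*⅒ - 1071353*(-½) = -1063692/5 + 1071353/2 = 3229381/10 ≈ 3.2294e+5)
h = 3229381/10 ≈ 3.2294e+5
z + 1/h = 543996 + 1/(3229381/10) = 543996 + 10/3229381 = 1756770346486/3229381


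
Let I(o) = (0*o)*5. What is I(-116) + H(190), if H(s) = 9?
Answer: 9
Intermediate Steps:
I(o) = 0 (I(o) = 0*5 = 0)
I(-116) + H(190) = 0 + 9 = 9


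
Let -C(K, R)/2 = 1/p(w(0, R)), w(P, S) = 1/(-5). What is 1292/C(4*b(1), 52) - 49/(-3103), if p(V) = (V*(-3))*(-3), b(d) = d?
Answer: 18041087/15515 ≈ 1162.8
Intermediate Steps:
w(P, S) = -⅕
p(V) = 9*V (p(V) = -3*V*(-3) = 9*V)
C(K, R) = 10/9 (C(K, R) = -2/(9*(-⅕)) = -2/(-9/5) = -2*(-5/9) = 10/9)
1292/C(4*b(1), 52) - 49/(-3103) = 1292/(10/9) - 49/(-3103) = 1292*(9/10) - 49*(-1/3103) = 5814/5 + 49/3103 = 18041087/15515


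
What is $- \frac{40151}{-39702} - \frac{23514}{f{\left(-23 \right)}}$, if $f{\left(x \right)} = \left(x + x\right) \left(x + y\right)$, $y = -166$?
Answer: $- \frac{32471113}{19176066} \approx -1.6933$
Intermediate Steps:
$f{\left(x \right)} = 2 x \left(-166 + x\right)$ ($f{\left(x \right)} = \left(x + x\right) \left(x - 166\right) = 2 x \left(-166 + x\right)$)
$- \frac{40151}{-39702} - \frac{23514}{f{\left(-23 \right)}} = - \frac{40151}{-39702} - \frac{23514}{2 \left(-23\right) \left(-166 - 23\right)} = \left(-40151\right) \left(- \frac{1}{39702}\right) - \frac{23514}{2 \left(-23\right) \left(-189\right)} = \frac{40151}{39702} - \frac{23514}{8694} = \frac{40151}{39702} - \frac{3919}{1449} = - \frac{32471113}{19176066}$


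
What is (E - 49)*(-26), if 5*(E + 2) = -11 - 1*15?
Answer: 7306/5 ≈ 1461.2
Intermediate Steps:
E = -36/5 (E = -2 + (-11 - 1*15)/5 = -2 + (-11 - 15)/5 = -2 + (⅕)*(-26) = -2 - 26/5 = -36/5 ≈ -7.2000)
(E - 49)*(-26) = (-36/5 - 49)*(-26) = -281/5*(-26) = 7306/5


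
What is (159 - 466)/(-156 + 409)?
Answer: -307/253 ≈ -1.2134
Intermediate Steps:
(159 - 466)/(-156 + 409) = -307/253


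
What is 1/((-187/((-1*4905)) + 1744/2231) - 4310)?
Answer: -10943055/47155595533 ≈ -0.00023206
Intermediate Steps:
1/((-187/((-1*4905)) + 1744/2231) - 4310) = 1/((-187/(-4905) + 1744*(1/2231)) - 4310) = 1/((-187*(-1/4905) + 1744/2231) - 4310) = 1/((187/4905 + 1744/2231) - 4310) = 1/(8971517/10943055 - 4310) = 1/(-47155595533/10943055) = -10943055/47155595533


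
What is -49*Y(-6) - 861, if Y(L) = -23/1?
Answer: 266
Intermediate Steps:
Y(L) = -23 (Y(L) = -23*1 = -23)
-49*Y(-6) - 861 = -49*(-23) - 861 = 1127 - 861 = 266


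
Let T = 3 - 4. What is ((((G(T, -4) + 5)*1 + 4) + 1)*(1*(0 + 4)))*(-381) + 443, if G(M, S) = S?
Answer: -8701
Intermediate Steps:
T = -1
((((G(T, -4) + 5)*1 + 4) + 1)*(1*(0 + 4)))*(-381) + 443 = ((((-4 + 5)*1 + 4) + 1)*(1*(0 + 4)))*(-381) + 443 = (((1*1 + 4) + 1)*(1*4))*(-381) + 443 = (((1 + 4) + 1)*4)*(-381) + 443 = ((5 + 1)*4)*(-381) + 443 = (6*4)*(-381) + 443 = 24*(-381) + 443 = -9144 + 443 = -8701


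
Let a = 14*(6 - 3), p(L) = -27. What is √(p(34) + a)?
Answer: √15 ≈ 3.8730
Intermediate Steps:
a = 42 (a = 14*3 = 42)
√(p(34) + a) = √(-27 + 42) = √15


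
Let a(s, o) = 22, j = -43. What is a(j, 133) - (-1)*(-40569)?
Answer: -40547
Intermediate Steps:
a(j, 133) - (-1)*(-40569) = 22 - (-1)*(-40569) = 22 - 1*40569 = 22 - 40569 = -40547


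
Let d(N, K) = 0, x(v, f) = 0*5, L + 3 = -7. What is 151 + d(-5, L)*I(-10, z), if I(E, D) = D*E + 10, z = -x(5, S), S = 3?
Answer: 151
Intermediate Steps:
L = -10 (L = -3 - 7 = -10)
x(v, f) = 0
z = 0 (z = -1*0 = 0)
I(E, D) = 10 + D*E
151 + d(-5, L)*I(-10, z) = 151 + 0*(10 + 0*(-10)) = 151 + 0*(10 + 0) = 151 + 0*10 = 151 + 0 = 151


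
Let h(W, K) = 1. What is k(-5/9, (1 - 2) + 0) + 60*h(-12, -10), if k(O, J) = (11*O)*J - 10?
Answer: 505/9 ≈ 56.111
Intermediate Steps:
k(O, J) = -10 + 11*J*O (k(O, J) = 11*J*O - 10 = -10 + 11*J*O)
k(-5/9, (1 - 2) + 0) + 60*h(-12, -10) = (-10 + 11*((1 - 2) + 0)*(-5/9)) + 60*1 = (-10 + 11*(-1 + 0)*(-5*⅑)) + 60 = (-10 + 11*(-1)*(-5/9)) + 60 = (-10 + 55/9) + 60 = -35/9 + 60 = 505/9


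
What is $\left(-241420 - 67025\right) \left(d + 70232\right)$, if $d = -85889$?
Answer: $4829323365$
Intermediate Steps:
$\left(-241420 - 67025\right) \left(d + 70232\right) = \left(-241420 - 67025\right) \left(-85889 + 70232\right) = \left(-308445\right) \left(-15657\right) = 4829323365$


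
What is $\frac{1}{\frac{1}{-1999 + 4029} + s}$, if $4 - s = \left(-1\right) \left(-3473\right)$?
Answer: $- \frac{2030}{7042069} \approx -0.00028827$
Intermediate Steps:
$s = -3469$ ($s = 4 - \left(-1\right) \left(-3473\right) = 4 - 3473 = -3469$)
$\frac{1}{\frac{1}{-1999 + 4029} + s} = \frac{1}{\frac{1}{-1999 + 4029} - 3469} = \frac{1}{\frac{1}{2030} - 3469} = \frac{1}{- \frac{7042069}{2030}} = - \frac{2030}{7042069}$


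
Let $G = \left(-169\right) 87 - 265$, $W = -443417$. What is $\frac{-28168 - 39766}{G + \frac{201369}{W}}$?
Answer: $\frac{30123090478}{6637267025} \approx 4.5385$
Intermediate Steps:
$G = -14968$ ($G = -14703 - 265 = -14968$)
$\frac{-28168 - 39766}{G + \frac{201369}{W}} = \frac{-28168 - 39766}{-14968 + \frac{201369}{-443417}} = - \frac{67934}{-14968 + 201369 \left(- \frac{1}{443417}\right)} = - \frac{67934}{-14968 - \frac{201369}{443417}} = - \frac{67934}{- \frac{6637267025}{443417}} = \left(-67934\right) \left(- \frac{443417}{6637267025}\right) = \frac{30123090478}{6637267025}$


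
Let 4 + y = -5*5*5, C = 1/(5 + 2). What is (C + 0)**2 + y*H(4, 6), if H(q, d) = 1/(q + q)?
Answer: -6313/392 ≈ -16.105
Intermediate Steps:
C = 1/7 ≈ 0.14286
H(q, d) = 1/(2*q)
y = -129 (y = -4 - 5*5*5 = -4 - 25*5 = -4 - 125 = -129)
(C + 0)**2 + y*H(4, 6) = (1/7 + 0)**2 - 129/(2*4) = (1/7)**2 - 129/(2*4) = 1/49 - 129*1/8 = 1/49 - 129/8 = -6313/392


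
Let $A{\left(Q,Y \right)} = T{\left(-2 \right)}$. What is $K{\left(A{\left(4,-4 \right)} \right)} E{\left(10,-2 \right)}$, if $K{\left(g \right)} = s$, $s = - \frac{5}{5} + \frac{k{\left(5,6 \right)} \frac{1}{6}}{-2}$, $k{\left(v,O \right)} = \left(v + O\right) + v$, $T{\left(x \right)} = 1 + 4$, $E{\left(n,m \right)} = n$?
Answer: $- \frac{70}{3} \approx -23.333$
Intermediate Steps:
$T{\left(x \right)} = 5$
$k{\left(v,O \right)} = O + 2 v$ ($k{\left(v,O \right)} = \left(O + v\right) + v = O + 2 v$)
$A{\left(Q,Y \right)} = 5$
$s = - \frac{7}{3}$ ($s = - \frac{5}{5} + \frac{\left(6 + 2 \cdot 5\right) \frac{1}{6}}{-2} = \left(-5\right) \frac{1}{5} + \left(6 + 10\right) \frac{1}{6} \left(- \frac{1}{2}\right) = -1 + 16 \cdot \frac{1}{6} \left(- \frac{1}{2}\right) = -1 + \frac{8}{3} \left(- \frac{1}{2}\right) = -1 - \frac{4}{3} = - \frac{7}{3} \approx -2.3333$)
$K{\left(g \right)} = - \frac{7}{3}$
$K{\left(A{\left(4,-4 \right)} \right)} E{\left(10,-2 \right)} = \left(- \frac{7}{3}\right) 10 = - \frac{70}{3}$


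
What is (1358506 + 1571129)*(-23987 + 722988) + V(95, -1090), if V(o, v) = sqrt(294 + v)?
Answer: 2047817794635 + 2*I*sqrt(199) ≈ 2.0478e+12 + 28.213*I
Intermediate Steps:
(1358506 + 1571129)*(-23987 + 722988) + V(95, -1090) = (1358506 + 1571129)*(-23987 + 722988) + sqrt(294 - 1090) = 2929635*699001 + sqrt(-796) = 2047817794635 + 2*I*sqrt(199)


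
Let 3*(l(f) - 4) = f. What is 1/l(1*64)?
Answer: 3/76 ≈ 0.039474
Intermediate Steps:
l(f) = 4 + f/3
1/l(1*64) = 1/(4 + (1*64)/3) = 1/(4 + (⅓)*64) = 1/(4 + 64/3) = 1/(76/3) = 3/76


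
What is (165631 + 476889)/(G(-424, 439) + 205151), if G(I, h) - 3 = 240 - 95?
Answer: 642520/205299 ≈ 3.1297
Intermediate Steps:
G(I, h) = 148 (G(I, h) = 3 + (240 - 95) = 3 + 145 = 148)
(165631 + 476889)/(G(-424, 439) + 205151) = (165631 + 476889)/(148 + 205151) = 642520/205299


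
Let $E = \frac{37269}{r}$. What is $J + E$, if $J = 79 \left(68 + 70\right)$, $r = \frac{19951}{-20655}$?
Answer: $- \frac{552285393}{19951} \approx -27682.0$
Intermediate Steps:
$r = - \frac{19951}{20655}$ ($r = 19951 \left(- \frac{1}{20655}\right) = - \frac{19951}{20655} \approx -0.96592$)
$J = 10902$ ($J = 79 \cdot 138 = 10902$)
$E = - \frac{769791195}{19951}$ ($E = \frac{37269}{- \frac{19951}{20655}} = 37269 \left(- \frac{20655}{19951}\right) = - \frac{769791195}{19951} \approx -38584.0$)
$J + E = 10902 - \frac{769791195}{19951} = - \frac{552285393}{19951}$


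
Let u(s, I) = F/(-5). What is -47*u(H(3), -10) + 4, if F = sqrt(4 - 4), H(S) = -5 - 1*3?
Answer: 4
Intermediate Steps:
H(S) = -8 (H(S) = -5 - 3 = -8)
F = 0 (F = sqrt(0) = 0)
u(s, I) = 0 (u(s, I) = 0/(-5) = 0*(-1/5) = 0)
-47*u(H(3), -10) + 4 = -47*0 + 4 = 0 + 4 = 4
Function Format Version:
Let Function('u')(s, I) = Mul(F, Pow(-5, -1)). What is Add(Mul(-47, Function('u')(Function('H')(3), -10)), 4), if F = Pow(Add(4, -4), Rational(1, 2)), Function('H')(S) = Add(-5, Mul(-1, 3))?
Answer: 4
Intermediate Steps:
Function('H')(S) = -8 (Function('H')(S) = Add(-5, -3) = -8)
F = 0 (F = Pow(0, Rational(1, 2)) = 0)
Function('u')(s, I) = 0 (Function('u')(s, I) = Mul(0, Pow(-5, -1)) = Mul(0, Rational(-1, 5)) = 0)
Add(Mul(-47, Function('u')(Function('H')(3), -10)), 4) = Add(Mul(-47, 0), 4) = Add(0, 4) = 4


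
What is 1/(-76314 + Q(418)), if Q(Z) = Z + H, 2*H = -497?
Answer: -2/152289 ≈ -1.3133e-5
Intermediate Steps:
H = -497/2 (H = (1/2)*(-497) = -497/2 ≈ -248.50)
Q(Z) = -497/2 + Z (Q(Z) = Z - 497/2 = -497/2 + Z)
1/(-76314 + Q(418)) = 1/(-76314 + (-497/2 + 418)) = 1/(-76314 + 339/2) = 1/(-152289/2) = -2/152289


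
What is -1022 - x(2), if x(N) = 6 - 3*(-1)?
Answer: -1031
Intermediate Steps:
x(N) = 9 (x(N) = 6 + 3 = 9)
-1022 - x(2) = -1022 - 1*9 = -1022 - 9 = -1031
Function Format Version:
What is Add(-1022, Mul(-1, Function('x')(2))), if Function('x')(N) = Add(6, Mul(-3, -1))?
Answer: -1031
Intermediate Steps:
Function('x')(N) = 9 (Function('x')(N) = Add(6, 3) = 9)
Add(-1022, Mul(-1, Function('x')(2))) = Add(-1022, Mul(-1, 9)) = Add(-1022, -9) = -1031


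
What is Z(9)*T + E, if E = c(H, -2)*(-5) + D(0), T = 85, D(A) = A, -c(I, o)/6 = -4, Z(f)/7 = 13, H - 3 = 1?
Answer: 7615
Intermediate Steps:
H = 4 (H = 3 + 1 = 4)
Z(f) = 91 (Z(f) = 7*13 = 91)
c(I, o) = 24 (c(I, o) = -6*(-4) = 24)
E = -120 (E = 24*(-5) + 0 = -120 + 0 = -120)
Z(9)*T + E = 91*85 - 120 = 7735 - 120 = 7615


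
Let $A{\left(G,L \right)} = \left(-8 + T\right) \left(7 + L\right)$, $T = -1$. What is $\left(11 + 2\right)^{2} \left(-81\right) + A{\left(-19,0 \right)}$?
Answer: $-13752$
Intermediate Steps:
$A{\left(G,L \right)} = -63 - 9 L$ ($A{\left(G,L \right)} = \left(-8 - 1\right) \left(7 + L\right) = - 9 \left(7 + L\right) = -63 - 9 L$)
$\left(11 + 2\right)^{2} \left(-81\right) + A{\left(-19,0 \right)} = \left(11 + 2\right)^{2} \left(-81\right) - 63 = 13^{2} \left(-81\right) + \left(-63 + 0\right) = 169 \left(-81\right) - 63 = -13689 - 63 = -13752$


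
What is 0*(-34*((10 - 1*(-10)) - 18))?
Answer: 0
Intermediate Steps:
0*(-34*((10 - 1*(-10)) - 18)) = 0*(-34*((10 + 10) - 18)) = 0*(-34*(20 - 18)) = 0*(-34*2) = 0*(-68) = 0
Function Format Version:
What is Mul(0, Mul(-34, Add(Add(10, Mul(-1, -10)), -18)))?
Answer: 0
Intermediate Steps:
Mul(0, Mul(-34, Add(Add(10, Mul(-1, -10)), -18))) = Mul(0, Mul(-34, Add(Add(10, 10), -18))) = Mul(0, Mul(-34, Add(20, -18))) = Mul(0, Mul(-34, 2)) = Mul(0, -68) = 0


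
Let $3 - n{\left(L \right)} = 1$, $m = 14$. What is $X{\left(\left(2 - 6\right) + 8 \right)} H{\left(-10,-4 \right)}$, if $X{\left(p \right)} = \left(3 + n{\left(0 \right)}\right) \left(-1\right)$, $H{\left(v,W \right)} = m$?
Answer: $-70$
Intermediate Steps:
$n{\left(L \right)} = 2$ ($n{\left(L \right)} = 3 - 1 = 2$)
$H{\left(v,W \right)} = 14$
$X{\left(p \right)} = -5$ ($X{\left(p \right)} = \left(3 + 2\right) \left(-1\right) = 5 \left(-1\right) = -5$)
$X{\left(\left(2 - 6\right) + 8 \right)} H{\left(-10,-4 \right)} = \left(-5\right) 14 = -70$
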